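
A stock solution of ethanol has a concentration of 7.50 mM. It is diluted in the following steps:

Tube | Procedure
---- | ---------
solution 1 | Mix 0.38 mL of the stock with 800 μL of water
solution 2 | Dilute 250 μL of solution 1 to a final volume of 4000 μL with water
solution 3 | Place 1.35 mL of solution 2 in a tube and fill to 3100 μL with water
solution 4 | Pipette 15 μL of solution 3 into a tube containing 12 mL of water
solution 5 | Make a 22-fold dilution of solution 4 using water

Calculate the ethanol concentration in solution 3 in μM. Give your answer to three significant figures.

65.7 μM

Step 1: 0.38 mL + 800 μL = 1.18 mL total → factor 1.18/0.38 = 3.1053
Step 2: 250 μL brought to 4000 μL → factor 4000/250 = 16
Step 3: 1.35 mL brought to 3100 μL → factor 3.1/1.35 = 2.2963
Dilution factor through solution 3 = 3.1053 × 16 × 2.2963 = 114.09
[solution 3] = 7.50 mM / 114.09 = 0.06574 mM = 65.7 μM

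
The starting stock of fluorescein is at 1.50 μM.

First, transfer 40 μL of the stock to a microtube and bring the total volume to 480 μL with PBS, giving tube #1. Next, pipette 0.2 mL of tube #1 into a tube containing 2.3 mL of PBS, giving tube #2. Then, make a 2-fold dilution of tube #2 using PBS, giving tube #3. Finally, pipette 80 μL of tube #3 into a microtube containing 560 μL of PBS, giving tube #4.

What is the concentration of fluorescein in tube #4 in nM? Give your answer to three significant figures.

0.625 nM

Step 1: 40 μL brought to 480 μL → factor 480/40 = 12
Step 2: 0.2 mL + 2.3 mL = 2.5 mL total → factor 2.5/0.2 = 12.5
Step 3: 2-fold → factor 2
Step 4: 80 μL + 560 μL = 640 μL total → factor 640/80 = 8
Overall dilution factor = 12 × 12.5 × 2 × 8 = 2400
Final = 1.50 μM / 2400 = 0.0006250 μM = 0.625 nM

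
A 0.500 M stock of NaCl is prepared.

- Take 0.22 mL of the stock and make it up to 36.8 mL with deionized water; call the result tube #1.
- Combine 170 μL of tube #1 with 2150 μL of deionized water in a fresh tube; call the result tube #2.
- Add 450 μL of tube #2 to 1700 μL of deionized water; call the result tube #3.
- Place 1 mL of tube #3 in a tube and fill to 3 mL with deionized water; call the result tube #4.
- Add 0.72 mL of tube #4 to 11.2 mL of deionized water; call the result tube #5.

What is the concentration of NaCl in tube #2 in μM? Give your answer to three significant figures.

Step 1: 0.22 mL brought to 36.8 mL → factor 36.8/0.22 = 167.27
Step 2: 170 μL + 2150 μL = 2320 μL total → factor 2320/170 = 13.647
Dilution factor through tube #2 = 167.27 × 13.647 = 2282.8
[tube #2] = 0.500 M / 2282.8 = 0.0002190 M = 219 μM

219 μM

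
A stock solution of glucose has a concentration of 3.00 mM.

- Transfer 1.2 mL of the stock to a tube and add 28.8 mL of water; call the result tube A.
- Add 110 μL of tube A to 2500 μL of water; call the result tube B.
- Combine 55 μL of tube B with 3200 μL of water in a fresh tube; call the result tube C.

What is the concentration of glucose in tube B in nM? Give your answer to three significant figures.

5.06 × 10^3 nM

Step 1: 1.2 mL + 28.8 mL = 30 mL total → factor 30/1.2 = 25
Step 2: 110 μL + 2500 μL = 2610 μL total → factor 2610/110 = 23.727
Dilution factor through tube B = 25 × 23.727 = 593.18
[tube B] = 3.00 mM / 593.18 = 0.005057 mM = 5.06 × 10^3 nM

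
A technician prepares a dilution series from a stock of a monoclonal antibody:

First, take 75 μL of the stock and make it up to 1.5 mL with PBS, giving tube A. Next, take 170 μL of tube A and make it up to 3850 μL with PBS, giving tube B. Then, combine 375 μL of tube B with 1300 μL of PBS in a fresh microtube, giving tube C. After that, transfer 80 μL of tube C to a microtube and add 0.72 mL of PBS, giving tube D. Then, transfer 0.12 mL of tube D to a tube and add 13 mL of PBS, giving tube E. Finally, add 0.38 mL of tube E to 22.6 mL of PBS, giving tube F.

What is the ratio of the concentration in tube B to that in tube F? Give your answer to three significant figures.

2.95 × 10^5

Step 1: 75 μL brought to 1.5 mL → factor 1500/75 = 20
Step 2: 170 μL brought to 3850 μL → factor 3850/170 = 22.647
Step 3: 375 μL + 1300 μL = 1675 μL total → factor 1675/375 = 4.4667
Step 4: 80 μL + 0.72 mL = 800 μL total → factor 800/80 = 10
Step 5: 0.12 mL + 13 mL = 13.12 mL total → factor 13.12/0.12 = 109.33
Step 6: 0.38 mL + 22.6 mL = 22.98 mL total → factor 22.98/0.38 = 60.474
Dilution factor to tube B = 452.94; to tube F = 1.3377 × 10^8
[tube B]/[tube F] = (factor to tube F)/(factor to tube B) = 1.3377 × 10^8/452.94 = 2.95 × 10^5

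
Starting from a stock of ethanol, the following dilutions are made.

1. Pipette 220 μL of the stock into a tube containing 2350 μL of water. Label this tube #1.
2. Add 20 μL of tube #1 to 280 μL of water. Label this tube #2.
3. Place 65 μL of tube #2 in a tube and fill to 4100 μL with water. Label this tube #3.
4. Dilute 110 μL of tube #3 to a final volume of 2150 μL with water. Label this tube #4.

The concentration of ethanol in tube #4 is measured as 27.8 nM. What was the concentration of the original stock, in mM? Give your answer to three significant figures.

6.01 mM

Step 1: 220 μL + 2350 μL = 2570 μL total → factor 2570/220 = 11.682
Step 2: 20 μL + 280 μL = 300 μL total → factor 300/20 = 15
Step 3: 65 μL brought to 4100 μL → factor 4100/65 = 63.077
Step 4: 110 μL brought to 2150 μL → factor 2150/110 = 19.545
Overall dilution factor = 11.682 × 15 × 63.077 × 19.545 = 2.1603 × 10^5
Stock = 27.8 nM × 2.1603 × 10^5 = 6.006 × 10^6 nM = 6.01 mM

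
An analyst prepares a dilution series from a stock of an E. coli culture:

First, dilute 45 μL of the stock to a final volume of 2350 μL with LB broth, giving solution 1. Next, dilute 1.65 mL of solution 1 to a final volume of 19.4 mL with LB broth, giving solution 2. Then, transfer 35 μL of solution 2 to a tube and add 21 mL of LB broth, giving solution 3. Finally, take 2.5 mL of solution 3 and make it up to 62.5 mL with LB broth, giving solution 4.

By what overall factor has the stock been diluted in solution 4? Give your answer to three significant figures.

9.23 × 10^6

Step 1: 45 μL brought to 2350 μL → factor 2350/45 = 52.222
Step 2: 1.65 mL brought to 19.4 mL → factor 19.4/1.65 = 11.758
Step 3: 35 μL + 21 mL = 21035 μL total → factor 21035/35 = 601
Step 4: 2.5 mL brought to 62.5 mL → factor 62.5/2.5 = 25
Overall dilution factor = 52.222 × 11.758 × 601 × 25 = 9.2255 × 10^6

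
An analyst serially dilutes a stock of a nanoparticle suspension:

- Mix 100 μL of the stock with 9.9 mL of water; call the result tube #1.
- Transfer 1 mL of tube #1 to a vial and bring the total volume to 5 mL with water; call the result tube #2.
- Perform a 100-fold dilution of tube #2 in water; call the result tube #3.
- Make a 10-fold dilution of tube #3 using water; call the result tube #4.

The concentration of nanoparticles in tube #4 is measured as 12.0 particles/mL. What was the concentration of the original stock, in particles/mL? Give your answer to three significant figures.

6.00 × 10^6 particles/mL

Step 1: 100 μL + 9.9 mL = 10000 μL total → factor 10000/100 = 100
Step 2: 1 mL brought to 5 mL → factor 5/1 = 5
Step 3: 100-fold → factor 100
Step 4: 10-fold → factor 10
Overall dilution factor = 100 × 5 × 100 × 10 = 5 × 10^5
Stock = 12.0 particles/mL × 5 × 10^5 = 6.00 × 10^6 particles/mL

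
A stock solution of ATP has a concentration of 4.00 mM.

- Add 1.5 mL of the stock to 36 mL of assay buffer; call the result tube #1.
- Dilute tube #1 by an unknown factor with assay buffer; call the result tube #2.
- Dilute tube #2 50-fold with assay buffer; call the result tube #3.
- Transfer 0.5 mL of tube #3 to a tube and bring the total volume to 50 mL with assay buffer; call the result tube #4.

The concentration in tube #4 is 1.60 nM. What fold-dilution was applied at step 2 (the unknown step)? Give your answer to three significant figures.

20.0-fold

Step 1: 1.5 mL + 36 mL = 37.5 mL total → factor 37.5/1.5 = 25
Step 2: unknown factor x
Step 3: 50-fold → factor 50
Step 4: 0.5 mL brought to 50 mL → factor 50/0.5 = 100
Product of known-step factors = 1.25 × 10^5
Overall factor = 4.00 mM / (1.60 nM) = 2.5 × 10^6
x = 2.5 × 10^6 / 1.25 × 10^5 = 20.0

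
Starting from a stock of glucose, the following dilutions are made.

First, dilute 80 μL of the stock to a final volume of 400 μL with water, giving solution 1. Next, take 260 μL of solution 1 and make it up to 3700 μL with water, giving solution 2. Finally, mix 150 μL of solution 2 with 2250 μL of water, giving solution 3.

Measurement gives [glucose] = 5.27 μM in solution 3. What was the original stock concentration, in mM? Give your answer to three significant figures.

Step 1: 80 μL brought to 400 μL → factor 400/80 = 5
Step 2: 260 μL brought to 3700 μL → factor 3700/260 = 14.231
Step 3: 150 μL + 2250 μL = 2400 μL total → factor 2400/150 = 16
Overall dilution factor = 5 × 14.231 × 16 = 1138.5
Stock = 5.27 μM × 1138.5 = 6000 μM = 6.00 mM

6.00 mM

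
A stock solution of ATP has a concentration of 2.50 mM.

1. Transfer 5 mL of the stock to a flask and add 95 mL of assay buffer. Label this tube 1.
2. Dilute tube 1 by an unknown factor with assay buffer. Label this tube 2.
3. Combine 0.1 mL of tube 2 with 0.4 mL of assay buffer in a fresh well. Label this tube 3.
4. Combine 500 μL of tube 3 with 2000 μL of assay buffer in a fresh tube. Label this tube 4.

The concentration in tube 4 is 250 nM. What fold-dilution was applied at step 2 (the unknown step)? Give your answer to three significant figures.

Step 1: 5 mL + 95 mL = 100 mL total → factor 100/5 = 20
Step 2: unknown factor x
Step 3: 0.1 mL + 0.4 mL = 0.5 mL total → factor 0.5/0.1 = 5
Step 4: 500 μL + 2000 μL = 2500 μL total → factor 2500/500 = 5
Product of known-step factors = 500
Overall factor = 2.50 mM / (250 nM) = 10000
x = 10000 / 500 = 20.0

20.0-fold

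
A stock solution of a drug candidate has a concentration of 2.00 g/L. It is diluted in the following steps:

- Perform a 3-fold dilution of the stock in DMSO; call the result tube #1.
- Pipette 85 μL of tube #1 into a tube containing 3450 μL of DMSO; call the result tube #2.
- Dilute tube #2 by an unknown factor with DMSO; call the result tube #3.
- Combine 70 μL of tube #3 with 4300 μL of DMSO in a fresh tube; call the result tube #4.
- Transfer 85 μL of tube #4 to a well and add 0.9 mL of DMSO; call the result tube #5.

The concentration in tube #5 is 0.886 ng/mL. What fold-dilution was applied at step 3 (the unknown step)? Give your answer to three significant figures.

25.0-fold

Step 1: 3-fold → factor 3
Step 2: 85 μL + 3450 μL = 3535 μL total → factor 3535/85 = 41.588
Step 3: unknown factor x
Step 4: 70 μL + 4300 μL = 4370 μL total → factor 4370/70 = 62.429
Step 5: 85 μL + 0.9 mL = 985 μL total → factor 985/85 = 11.588
Product of known-step factors = 90259
Overall factor = 2.00 g/L / (0.886 ng/mL) = 2.2573 × 10^6
x = 2.2573 × 10^6 / 90259 = 25.0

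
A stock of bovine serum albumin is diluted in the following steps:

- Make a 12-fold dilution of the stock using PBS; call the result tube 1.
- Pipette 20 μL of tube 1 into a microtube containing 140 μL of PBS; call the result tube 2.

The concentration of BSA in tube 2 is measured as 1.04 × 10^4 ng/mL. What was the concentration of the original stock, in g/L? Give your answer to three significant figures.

Step 1: 12-fold → factor 12
Step 2: 20 μL + 140 μL = 160 μL total → factor 160/20 = 8
Overall dilution factor = 12 × 8 = 96
Stock = 1.04 × 10^4 ng/mL × 96 = 9.984 × 10^5 ng/mL = 0.998 g/L

0.998 g/L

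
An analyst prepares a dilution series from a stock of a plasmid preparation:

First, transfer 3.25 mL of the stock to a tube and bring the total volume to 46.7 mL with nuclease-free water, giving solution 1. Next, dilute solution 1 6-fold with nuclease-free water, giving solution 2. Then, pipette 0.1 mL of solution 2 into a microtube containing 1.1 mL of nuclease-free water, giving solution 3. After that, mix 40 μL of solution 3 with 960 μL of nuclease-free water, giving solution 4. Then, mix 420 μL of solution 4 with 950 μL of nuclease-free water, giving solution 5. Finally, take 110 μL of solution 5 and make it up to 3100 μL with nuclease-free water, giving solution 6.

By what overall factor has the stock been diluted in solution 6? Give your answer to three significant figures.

2.38 × 10^6

Step 1: 3.25 mL brought to 46.7 mL → factor 46.7/3.25 = 14.369
Step 2: 6-fold → factor 6
Step 3: 0.1 mL + 1.1 mL = 1.2 mL total → factor 1.2/0.1 = 12
Step 4: 40 μL + 960 μL = 1000 μL total → factor 1000/40 = 25
Step 5: 420 μL + 950 μL = 1370 μL total → factor 1370/420 = 3.2619
Step 6: 110 μL brought to 3100 μL → factor 3100/110 = 28.182
Overall dilution factor = 14.369 × 6 × 12 × 25 × 3.2619 × 28.182 = 2.3776 × 10^6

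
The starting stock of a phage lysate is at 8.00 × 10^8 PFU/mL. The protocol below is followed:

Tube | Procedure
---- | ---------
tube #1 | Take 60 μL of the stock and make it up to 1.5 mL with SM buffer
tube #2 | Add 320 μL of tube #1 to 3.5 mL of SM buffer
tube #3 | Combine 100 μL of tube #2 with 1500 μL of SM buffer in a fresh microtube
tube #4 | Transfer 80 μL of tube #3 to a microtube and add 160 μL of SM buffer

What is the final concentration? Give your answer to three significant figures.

5.58 × 10^4 PFU/mL

Step 1: 60 μL brought to 1.5 mL → factor 1500/60 = 25
Step 2: 320 μL + 3.5 mL = 3820 μL total → factor 3820/320 = 11.938
Step 3: 100 μL + 1500 μL = 1600 μL total → factor 1600/100 = 16
Step 4: 80 μL + 160 μL = 240 μL total → factor 240/80 = 3
Overall dilution factor = 25 × 11.938 × 16 × 3 = 14325
Final = 8.00 × 10^8 PFU/mL / 14325 = 5.58 × 10^4 PFU/mL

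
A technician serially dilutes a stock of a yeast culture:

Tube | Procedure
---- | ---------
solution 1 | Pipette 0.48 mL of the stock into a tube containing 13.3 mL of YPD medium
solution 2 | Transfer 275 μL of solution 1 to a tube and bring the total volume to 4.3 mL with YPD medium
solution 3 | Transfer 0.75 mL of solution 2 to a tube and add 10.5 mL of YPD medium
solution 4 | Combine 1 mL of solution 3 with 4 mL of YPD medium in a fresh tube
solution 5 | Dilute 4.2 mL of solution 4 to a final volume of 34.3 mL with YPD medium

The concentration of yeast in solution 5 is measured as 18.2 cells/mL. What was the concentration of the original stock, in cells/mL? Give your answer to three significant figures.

Step 1: 0.48 mL + 13.3 mL = 13.78 mL total → factor 13.78/0.48 = 28.708
Step 2: 275 μL brought to 4.3 mL → factor 4300/275 = 15.636
Step 3: 0.75 mL + 10.5 mL = 11.25 mL total → factor 11.25/0.75 = 15
Step 4: 1 mL + 4 mL = 5 mL total → factor 5/1 = 5
Step 5: 4.2 mL brought to 34.3 mL → factor 34.3/4.2 = 8.1667
Overall dilution factor = 28.708 × 15.636 × 15 × 5 × 8.1667 = 2.7495 × 10^5
Stock = 18.2 cells/mL × 2.7495 × 10^5 = 5.00 × 10^6 cells/mL

5.00 × 10^6 cells/mL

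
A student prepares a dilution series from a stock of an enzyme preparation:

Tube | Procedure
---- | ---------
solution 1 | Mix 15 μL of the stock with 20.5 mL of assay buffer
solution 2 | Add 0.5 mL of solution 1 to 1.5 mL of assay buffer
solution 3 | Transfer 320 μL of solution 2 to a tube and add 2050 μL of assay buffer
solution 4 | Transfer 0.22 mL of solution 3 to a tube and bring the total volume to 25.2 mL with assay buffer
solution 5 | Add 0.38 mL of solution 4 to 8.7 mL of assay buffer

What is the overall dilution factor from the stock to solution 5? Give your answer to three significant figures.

1.11 × 10^8

Step 1: 15 μL + 20.5 mL = 20515 μL total → factor 20515/15 = 1367.7
Step 2: 0.5 mL + 1.5 mL = 2 mL total → factor 2/0.5 = 4
Step 3: 320 μL + 2050 μL = 2370 μL total → factor 2370/320 = 7.4062
Step 4: 0.22 mL brought to 25.2 mL → factor 25.2/0.22 = 114.55
Step 5: 0.38 mL + 8.7 mL = 9.08 mL total → factor 9.08/0.38 = 23.895
Overall dilution factor = 1367.7 × 4 × 7.4062 × 114.55 × 23.895 = 1.109 × 10^8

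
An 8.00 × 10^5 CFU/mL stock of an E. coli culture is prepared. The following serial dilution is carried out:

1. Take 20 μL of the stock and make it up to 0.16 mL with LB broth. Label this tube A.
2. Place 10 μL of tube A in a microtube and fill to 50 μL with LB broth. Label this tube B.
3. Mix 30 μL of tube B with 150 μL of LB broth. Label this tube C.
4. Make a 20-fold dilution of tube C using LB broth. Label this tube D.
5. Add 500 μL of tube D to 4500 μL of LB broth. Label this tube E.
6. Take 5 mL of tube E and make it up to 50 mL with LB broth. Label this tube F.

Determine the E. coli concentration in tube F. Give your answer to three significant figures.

Step 1: 20 μL brought to 0.16 mL → factor 160/20 = 8
Step 2: 10 μL brought to 50 μL → factor 50/10 = 5
Step 3: 30 μL + 150 μL = 180 μL total → factor 180/30 = 6
Step 4: 20-fold → factor 20
Step 5: 500 μL + 4500 μL = 5000 μL total → factor 5000/500 = 10
Step 6: 5 mL brought to 50 mL → factor 50/5 = 10
Overall dilution factor = 8 × 5 × 6 × 20 × 10 × 10 = 4.8 × 10^5
Final = 8.00 × 10^5 CFU/mL / 4.8 × 10^5 = 1.67 CFU/mL

1.67 CFU/mL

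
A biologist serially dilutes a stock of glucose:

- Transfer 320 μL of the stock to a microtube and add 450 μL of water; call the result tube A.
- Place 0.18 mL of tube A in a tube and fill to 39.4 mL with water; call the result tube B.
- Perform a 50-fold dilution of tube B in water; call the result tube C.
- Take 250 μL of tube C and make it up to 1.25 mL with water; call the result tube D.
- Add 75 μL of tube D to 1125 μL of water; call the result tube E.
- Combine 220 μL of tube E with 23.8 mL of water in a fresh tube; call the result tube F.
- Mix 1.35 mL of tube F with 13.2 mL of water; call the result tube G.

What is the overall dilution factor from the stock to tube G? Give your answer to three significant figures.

2.48 × 10^9

Step 1: 320 μL + 450 μL = 770 μL total → factor 770/320 = 2.4062
Step 2: 0.18 mL brought to 39.4 mL → factor 39.4/0.18 = 218.89
Step 3: 50-fold → factor 50
Step 4: 250 μL brought to 1.25 mL → factor 1250/250 = 5
Step 5: 75 μL + 1125 μL = 1200 μL total → factor 1200/75 = 16
Step 6: 220 μL + 23.8 mL = 24020 μL total → factor 24020/220 = 109.18
Step 7: 1.35 mL + 13.2 mL = 14.55 mL total → factor 14.55/1.35 = 10.778
Overall dilution factor = 2.4062 × 218.89 × 50 × 5 × 16 × 109.18 × 10.778 = 2.4792 × 10^9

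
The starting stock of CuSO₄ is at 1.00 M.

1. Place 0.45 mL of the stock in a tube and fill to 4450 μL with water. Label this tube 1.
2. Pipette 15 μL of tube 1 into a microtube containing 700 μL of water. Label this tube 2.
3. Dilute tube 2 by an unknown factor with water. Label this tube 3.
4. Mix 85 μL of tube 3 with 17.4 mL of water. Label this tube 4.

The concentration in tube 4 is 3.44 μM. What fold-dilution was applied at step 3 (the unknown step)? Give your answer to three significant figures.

Step 1: 0.45 mL brought to 4450 μL → factor 4.45/0.45 = 9.8889
Step 2: 15 μL + 700 μL = 715 μL total → factor 715/15 = 47.667
Step 3: unknown factor x
Step 4: 85 μL + 17.4 mL = 17485 μL total → factor 17485/85 = 205.71
Product of known-step factors = 96964
Overall factor = 1.00 M / (3.44 μM) = 2.907 × 10^5
x = 2.907 × 10^5 / 96964 = 3.00

3.00-fold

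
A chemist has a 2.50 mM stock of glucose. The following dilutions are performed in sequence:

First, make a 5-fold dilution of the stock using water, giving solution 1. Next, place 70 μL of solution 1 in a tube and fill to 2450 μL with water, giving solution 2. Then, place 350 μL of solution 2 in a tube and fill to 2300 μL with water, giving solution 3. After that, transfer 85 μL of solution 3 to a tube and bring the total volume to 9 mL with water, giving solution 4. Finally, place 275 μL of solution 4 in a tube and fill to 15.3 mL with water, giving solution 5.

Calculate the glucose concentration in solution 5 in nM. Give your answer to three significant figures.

Step 1: 5-fold → factor 5
Step 2: 70 μL brought to 2450 μL → factor 2450/70 = 35
Step 3: 350 μL brought to 2300 μL → factor 2300/350 = 6.5714
Step 4: 85 μL brought to 9 mL → factor 9000/85 = 105.88
Step 5: 275 μL brought to 15.3 mL → factor 15300/275 = 55.636
Dilution factor through solution 5 = 5 × 35 × 6.5714 × 105.88 × 55.636 = 6.7745 × 10^6
[solution 5] = 2.50 mM / 6.7745 × 10^6 = 3.690 × 10^-7 mM = 0.369 nM

0.369 nM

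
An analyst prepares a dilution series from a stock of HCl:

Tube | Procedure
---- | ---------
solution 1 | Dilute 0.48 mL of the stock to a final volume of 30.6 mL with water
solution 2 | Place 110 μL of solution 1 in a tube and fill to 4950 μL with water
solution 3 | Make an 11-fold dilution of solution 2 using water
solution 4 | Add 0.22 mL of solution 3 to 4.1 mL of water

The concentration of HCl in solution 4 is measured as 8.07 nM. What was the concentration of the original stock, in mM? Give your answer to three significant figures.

Step 1: 0.48 mL brought to 30.6 mL → factor 30.6/0.48 = 63.75
Step 2: 110 μL brought to 4950 μL → factor 4950/110 = 45
Step 3: 11-fold → factor 11
Step 4: 0.22 mL + 4.1 mL = 4.32 mL total → factor 4.32/0.22 = 19.636
Overall dilution factor = 63.75 × 45 × 11 × 19.636 = 6.1965 × 10^5
Stock = 8.07 nM × 6.1965 × 10^5 = 5.001 × 10^6 nM = 5.00 mM

5.00 mM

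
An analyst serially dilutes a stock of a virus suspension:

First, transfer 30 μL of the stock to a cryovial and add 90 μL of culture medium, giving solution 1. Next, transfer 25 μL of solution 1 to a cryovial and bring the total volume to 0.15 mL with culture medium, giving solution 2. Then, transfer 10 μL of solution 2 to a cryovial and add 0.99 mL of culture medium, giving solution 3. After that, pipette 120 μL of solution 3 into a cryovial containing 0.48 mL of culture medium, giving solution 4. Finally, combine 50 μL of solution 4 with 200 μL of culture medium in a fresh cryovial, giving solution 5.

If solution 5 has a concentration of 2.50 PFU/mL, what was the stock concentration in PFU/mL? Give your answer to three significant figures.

1.50 × 10^5 PFU/mL

Step 1: 30 μL + 90 μL = 120 μL total → factor 120/30 = 4
Step 2: 25 μL brought to 0.15 mL → factor 150/25 = 6
Step 3: 10 μL + 0.99 mL = 1000 μL total → factor 1000/10 = 100
Step 4: 120 μL + 0.48 mL = 600 μL total → factor 600/120 = 5
Step 5: 50 μL + 200 μL = 250 μL total → factor 250/50 = 5
Overall dilution factor = 4 × 6 × 100 × 5 × 5 = 60000
Stock = 2.50 PFU/mL × 60000 = 1.50 × 10^5 PFU/mL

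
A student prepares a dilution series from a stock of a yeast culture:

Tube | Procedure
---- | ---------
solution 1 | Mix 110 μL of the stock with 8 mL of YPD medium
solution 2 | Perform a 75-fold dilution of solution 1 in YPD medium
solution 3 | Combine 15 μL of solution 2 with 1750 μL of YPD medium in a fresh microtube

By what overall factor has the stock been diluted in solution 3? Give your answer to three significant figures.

6.51 × 10^5

Step 1: 110 μL + 8 mL = 8110 μL total → factor 8110/110 = 73.727
Step 2: 75-fold → factor 75
Step 3: 15 μL + 1750 μL = 1765 μL total → factor 1765/15 = 117.67
Overall dilution factor = 73.727 × 75 × 117.67 = 6.5064 × 10^5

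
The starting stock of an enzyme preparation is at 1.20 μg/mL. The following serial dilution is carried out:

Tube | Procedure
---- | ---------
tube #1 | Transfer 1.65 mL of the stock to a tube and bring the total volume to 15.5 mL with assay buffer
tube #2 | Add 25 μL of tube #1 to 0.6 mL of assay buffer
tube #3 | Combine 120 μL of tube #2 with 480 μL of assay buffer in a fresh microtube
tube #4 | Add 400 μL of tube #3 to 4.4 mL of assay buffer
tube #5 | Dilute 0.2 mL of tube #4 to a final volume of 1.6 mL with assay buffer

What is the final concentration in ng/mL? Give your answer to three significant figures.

Step 1: 1.65 mL brought to 15.5 mL → factor 15.5/1.65 = 9.3939
Step 2: 25 μL + 0.6 mL = 625 μL total → factor 625/25 = 25
Step 3: 120 μL + 480 μL = 600 μL total → factor 600/120 = 5
Step 4: 400 μL + 4.4 mL = 4800 μL total → factor 4800/400 = 12
Step 5: 0.2 mL brought to 1.6 mL → factor 1.6/0.2 = 8
Overall dilution factor = 9.3939 × 25 × 5 × 12 × 8 = 1.1273 × 10^5
Final = 1.20 μg/mL / 1.1273 × 10^5 = 1.065 × 10^-5 μg/mL = 0.0106 ng/mL

0.0106 ng/mL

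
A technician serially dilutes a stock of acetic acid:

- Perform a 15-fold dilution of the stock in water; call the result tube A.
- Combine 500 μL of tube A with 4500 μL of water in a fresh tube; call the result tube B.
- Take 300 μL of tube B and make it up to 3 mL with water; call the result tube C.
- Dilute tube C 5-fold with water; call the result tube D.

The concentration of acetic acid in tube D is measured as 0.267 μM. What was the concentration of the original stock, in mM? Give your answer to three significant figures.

2.00 mM

Step 1: 15-fold → factor 15
Step 2: 500 μL + 4500 μL = 5000 μL total → factor 5000/500 = 10
Step 3: 300 μL brought to 3 mL → factor 3000/300 = 10
Step 4: 5-fold → factor 5
Overall dilution factor = 15 × 10 × 10 × 5 = 7500
Stock = 0.267 μM × 7500 = 2002 μM = 2.00 mM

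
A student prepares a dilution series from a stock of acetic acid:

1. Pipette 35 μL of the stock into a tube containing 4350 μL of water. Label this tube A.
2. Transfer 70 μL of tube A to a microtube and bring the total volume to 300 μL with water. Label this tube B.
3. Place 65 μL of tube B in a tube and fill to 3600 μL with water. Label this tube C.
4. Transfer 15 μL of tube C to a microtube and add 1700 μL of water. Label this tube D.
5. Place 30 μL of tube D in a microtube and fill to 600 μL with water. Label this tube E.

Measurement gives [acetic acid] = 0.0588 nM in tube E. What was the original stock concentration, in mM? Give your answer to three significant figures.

4.00 mM

Step 1: 35 μL + 4350 μL = 4385 μL total → factor 4385/35 = 125.29
Step 2: 70 μL brought to 300 μL → factor 300/70 = 4.2857
Step 3: 65 μL brought to 3600 μL → factor 3600/65 = 55.385
Step 4: 15 μL + 1700 μL = 1715 μL total → factor 1715/15 = 114.33
Step 5: 30 μL brought to 600 μL → factor 600/30 = 20
Overall dilution factor = 125.29 × 4.2857 × 55.385 × 114.33 × 20 = 6.8001 × 10^7
Stock = 0.0588 nM × 6.8001 × 10^7 = 3.998 × 10^6 nM = 4.00 mM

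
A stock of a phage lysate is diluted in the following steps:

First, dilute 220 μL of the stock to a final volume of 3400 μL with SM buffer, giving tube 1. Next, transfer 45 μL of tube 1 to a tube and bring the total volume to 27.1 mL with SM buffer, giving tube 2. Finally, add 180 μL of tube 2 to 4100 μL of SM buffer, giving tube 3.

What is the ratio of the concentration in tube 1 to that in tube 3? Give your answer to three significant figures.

Step 1: 220 μL brought to 3400 μL → factor 3400/220 = 15.455
Step 2: 45 μL brought to 27.1 mL → factor 27100/45 = 602.22
Step 3: 180 μL + 4100 μL = 4280 μL total → factor 4280/180 = 23.778
Dilution factor to tube 1 = 15.455; to tube 3 = 2.213 × 10^5
[tube 1]/[tube 3] = (factor to tube 3)/(factor to tube 1) = 2.213 × 10^5/15.455 = 1.43 × 10^4

1.43 × 10^4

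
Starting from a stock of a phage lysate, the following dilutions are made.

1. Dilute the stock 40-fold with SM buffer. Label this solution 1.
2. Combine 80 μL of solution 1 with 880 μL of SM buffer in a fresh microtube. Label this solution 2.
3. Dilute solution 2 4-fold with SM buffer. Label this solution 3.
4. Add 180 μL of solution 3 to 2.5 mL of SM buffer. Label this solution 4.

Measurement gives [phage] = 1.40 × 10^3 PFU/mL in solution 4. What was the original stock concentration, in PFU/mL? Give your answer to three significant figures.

4.00 × 10^7 PFU/mL

Step 1: 40-fold → factor 40
Step 2: 80 μL + 880 μL = 960 μL total → factor 960/80 = 12
Step 3: 4-fold → factor 4
Step 4: 180 μL + 2.5 mL = 2680 μL total → factor 2680/180 = 14.889
Overall dilution factor = 40 × 12 × 4 × 14.889 = 28587
Stock = 1.40 × 10^3 PFU/mL × 28587 = 4.00 × 10^7 PFU/mL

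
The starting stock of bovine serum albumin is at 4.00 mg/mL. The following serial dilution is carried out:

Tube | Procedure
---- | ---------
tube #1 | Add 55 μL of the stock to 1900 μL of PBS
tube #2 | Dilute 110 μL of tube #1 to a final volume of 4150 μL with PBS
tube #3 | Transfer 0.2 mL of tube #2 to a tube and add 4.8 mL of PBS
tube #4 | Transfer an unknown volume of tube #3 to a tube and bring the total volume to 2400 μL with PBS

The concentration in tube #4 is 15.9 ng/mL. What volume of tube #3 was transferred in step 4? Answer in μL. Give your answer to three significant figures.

Step 1: 55 μL + 1900 μL = 1955 μL total → factor 1955/55 = 35.545
Step 2: 110 μL brought to 4150 μL → factor 4150/110 = 37.727
Step 3: 0.2 mL + 4.8 mL = 5 mL total → factor 5/0.2 = 25
Step 4: v brought to 2400 μL → factor = 2400 μL/v
Product of known-step factors = 33526
Overall factor = 4.00 mg/mL / (15.9 ng/mL) = 2.5157 × 10^5
Step-4 factor = 2.5157 × 10^5 / 33526 = 7.5038
v = 2400 μL / 7.5038 = 320 μL

320 μL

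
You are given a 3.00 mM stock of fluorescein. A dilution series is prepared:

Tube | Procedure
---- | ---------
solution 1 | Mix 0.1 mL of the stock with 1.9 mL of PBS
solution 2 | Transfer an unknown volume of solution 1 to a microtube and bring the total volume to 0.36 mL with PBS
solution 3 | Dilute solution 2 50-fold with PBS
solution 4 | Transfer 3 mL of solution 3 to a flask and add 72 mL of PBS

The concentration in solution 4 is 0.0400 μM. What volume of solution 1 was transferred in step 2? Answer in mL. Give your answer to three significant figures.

0.120 mL

Step 1: 0.1 mL + 1.9 mL = 2 mL total → factor 2/0.1 = 20
Step 2: v brought to 0.36 mL → factor = 0.36 mL/v
Step 3: 50-fold → factor 50
Step 4: 3 mL + 72 mL = 75 mL total → factor 75/3 = 25
Product of known-step factors = 25000
Overall factor = 3.00 mM / (0.0400 μM) = 75000
Step-2 factor = 75000 / 25000 = 3
v = 0.36 mL / 3 = 0.120 mL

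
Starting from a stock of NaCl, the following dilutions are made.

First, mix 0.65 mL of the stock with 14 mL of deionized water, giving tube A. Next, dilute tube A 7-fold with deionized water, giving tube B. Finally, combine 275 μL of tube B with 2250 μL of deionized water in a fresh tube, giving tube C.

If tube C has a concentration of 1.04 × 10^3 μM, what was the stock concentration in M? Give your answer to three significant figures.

Step 1: 0.65 mL + 14 mL = 14.65 mL total → factor 14.65/0.65 = 22.538
Step 2: 7-fold → factor 7
Step 3: 275 μL + 2250 μL = 2525 μL total → factor 2525/275 = 9.1818
Overall dilution factor = 22.538 × 7 × 9.1818 = 1448.6
Stock = 1.04 × 10^3 μM × 1448.6 = 1.507 × 10^6 μM = 1.51 M

1.51 M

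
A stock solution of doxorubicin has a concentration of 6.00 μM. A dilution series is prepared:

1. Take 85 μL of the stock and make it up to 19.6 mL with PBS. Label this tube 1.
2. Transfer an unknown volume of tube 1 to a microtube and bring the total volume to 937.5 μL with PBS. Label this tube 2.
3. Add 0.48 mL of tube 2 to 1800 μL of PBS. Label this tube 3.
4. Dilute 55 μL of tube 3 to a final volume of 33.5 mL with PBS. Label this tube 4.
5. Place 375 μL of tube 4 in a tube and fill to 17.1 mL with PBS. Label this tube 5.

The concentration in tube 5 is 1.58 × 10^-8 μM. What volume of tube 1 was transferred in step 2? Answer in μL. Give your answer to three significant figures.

Step 1: 85 μL brought to 19.6 mL → factor 19600/85 = 230.59
Step 2: v brought to 937.5 μL → factor = 937.5 μL/v
Step 3: 0.48 mL + 1800 μL = 2.28 mL total → factor 2.28/0.48 = 4.75
Step 4: 55 μL brought to 33.5 mL → factor 33500/55 = 609.09
Step 5: 375 μL brought to 17.1 mL → factor 17100/375 = 45.6
Product of known-step factors = 3.0421 × 10^7
Overall factor = 6.00 μM / (1.58 × 10^-8 μM) = 3.7975 × 10^8
Step-2 factor = 3.7975 × 10^8 / 3.0421 × 10^7 = 12.483
v = 937.5 μL / 12.483 = 75.1 μL

75.1 μL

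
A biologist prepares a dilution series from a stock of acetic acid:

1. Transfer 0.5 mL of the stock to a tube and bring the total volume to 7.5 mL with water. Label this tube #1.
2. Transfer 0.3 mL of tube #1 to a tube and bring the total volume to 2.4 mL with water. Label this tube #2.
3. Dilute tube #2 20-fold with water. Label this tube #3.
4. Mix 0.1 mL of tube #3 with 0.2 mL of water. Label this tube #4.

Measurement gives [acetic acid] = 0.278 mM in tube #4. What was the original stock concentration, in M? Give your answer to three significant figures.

Step 1: 0.5 mL brought to 7.5 mL → factor 7.5/0.5 = 15
Step 2: 0.3 mL brought to 2.4 mL → factor 2.4/0.3 = 8
Step 3: 20-fold → factor 20
Step 4: 0.1 mL + 0.2 mL = 0.3 mL total → factor 0.3/0.1 = 3
Overall dilution factor = 15 × 8 × 20 × 3 = 7200
Stock = 0.278 mM × 7200 = 2002 mM = 2.00 M

2.00 M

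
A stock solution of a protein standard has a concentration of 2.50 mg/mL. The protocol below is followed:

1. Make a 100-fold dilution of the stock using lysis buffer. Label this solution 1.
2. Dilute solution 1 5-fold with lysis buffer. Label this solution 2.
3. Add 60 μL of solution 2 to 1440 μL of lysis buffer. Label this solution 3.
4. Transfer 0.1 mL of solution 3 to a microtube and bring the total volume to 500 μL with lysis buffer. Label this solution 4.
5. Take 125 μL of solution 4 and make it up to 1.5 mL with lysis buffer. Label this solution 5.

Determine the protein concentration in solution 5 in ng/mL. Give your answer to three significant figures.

3.33 ng/mL

Step 1: 100-fold → factor 100
Step 2: 5-fold → factor 5
Step 3: 60 μL + 1440 μL = 1500 μL total → factor 1500/60 = 25
Step 4: 0.1 mL brought to 500 μL → factor 0.5/0.1 = 5
Step 5: 125 μL brought to 1.5 mL → factor 1500/125 = 12
Overall dilution factor = 100 × 5 × 25 × 5 × 12 = 7.5 × 10^5
Final = 2.50 mg/mL / 7.5 × 10^5 = 3.333 × 10^-6 mg/mL = 3.33 ng/mL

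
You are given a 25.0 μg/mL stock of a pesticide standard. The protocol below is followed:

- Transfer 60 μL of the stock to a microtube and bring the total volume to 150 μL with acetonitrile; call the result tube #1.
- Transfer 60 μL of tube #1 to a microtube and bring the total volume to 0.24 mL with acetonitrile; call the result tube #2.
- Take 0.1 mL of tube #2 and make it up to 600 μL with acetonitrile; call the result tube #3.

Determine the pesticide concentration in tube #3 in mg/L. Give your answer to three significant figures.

0.417 mg/L

Step 1: 60 μL brought to 150 μL → factor 150/60 = 2.5
Step 2: 60 μL brought to 0.24 mL → factor 240/60 = 4
Step 3: 0.1 mL brought to 600 μL → factor 0.6/0.1 = 6
Overall dilution factor = 2.5 × 4 × 6 = 60
Final = 25.0 μg/mL / 60 = 0.4167 μg/mL = 0.417 mg/L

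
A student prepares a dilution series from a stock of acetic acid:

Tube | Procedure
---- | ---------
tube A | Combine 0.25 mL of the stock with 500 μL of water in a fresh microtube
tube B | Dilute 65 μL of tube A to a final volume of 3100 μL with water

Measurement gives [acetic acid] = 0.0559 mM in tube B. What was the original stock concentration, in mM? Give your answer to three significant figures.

Step 1: 0.25 mL + 500 μL = 0.75 mL total → factor 0.75/0.25 = 3
Step 2: 65 μL brought to 3100 μL → factor 3100/65 = 47.692
Overall dilution factor = 3 × 47.692 = 143.08
Stock = 0.0559 mM × 143.08 = 8.00 mM

8.00 mM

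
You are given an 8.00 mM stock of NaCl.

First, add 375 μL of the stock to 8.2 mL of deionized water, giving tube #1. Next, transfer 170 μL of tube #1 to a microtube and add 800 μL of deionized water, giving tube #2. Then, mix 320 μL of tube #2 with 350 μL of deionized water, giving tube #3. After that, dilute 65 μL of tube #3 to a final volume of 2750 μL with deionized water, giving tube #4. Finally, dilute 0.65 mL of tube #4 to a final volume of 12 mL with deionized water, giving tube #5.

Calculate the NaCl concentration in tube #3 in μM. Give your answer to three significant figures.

Step 1: 375 μL + 8.2 mL = 8575 μL total → factor 8575/375 = 22.867
Step 2: 170 μL + 800 μL = 970 μL total → factor 970/170 = 5.7059
Step 3: 320 μL + 350 μL = 670 μL total → factor 670/320 = 2.0938
Dilution factor through tube #3 = 22.867 × 5.7059 × 2.0938 = 273.18
[tube #3] = 8.00 mM / 273.18 = 0.02928 mM = 29.3 μM

29.3 μM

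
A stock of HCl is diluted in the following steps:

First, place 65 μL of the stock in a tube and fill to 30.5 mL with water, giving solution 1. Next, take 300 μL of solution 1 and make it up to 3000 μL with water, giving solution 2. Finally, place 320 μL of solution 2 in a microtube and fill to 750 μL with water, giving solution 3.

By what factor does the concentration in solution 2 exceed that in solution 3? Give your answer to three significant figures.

2.34

Step 1: 65 μL brought to 30.5 mL → factor 30500/65 = 469.23
Step 2: 300 μL brought to 3000 μL → factor 3000/300 = 10
Step 3: 320 μL brought to 750 μL → factor 750/320 = 2.3438
Dilution factor to solution 2 = 4692.3; to solution 3 = 10998
[solution 2]/[solution 3] = (factor to solution 3)/(factor to solution 2) = 10998/4692.3 = 2.34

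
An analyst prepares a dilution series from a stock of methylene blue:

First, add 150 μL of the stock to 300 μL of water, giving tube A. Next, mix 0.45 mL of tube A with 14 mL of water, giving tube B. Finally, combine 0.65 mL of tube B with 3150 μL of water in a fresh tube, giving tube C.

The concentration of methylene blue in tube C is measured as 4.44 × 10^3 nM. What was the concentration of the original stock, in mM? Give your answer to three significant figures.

Step 1: 150 μL + 300 μL = 450 μL total → factor 450/150 = 3
Step 2: 0.45 mL + 14 mL = 14.45 mL total → factor 14.45/0.45 = 32.111
Step 3: 0.65 mL + 3150 μL = 3.8 mL total → factor 3.8/0.65 = 5.8462
Overall dilution factor = 3 × 32.111 × 5.8462 = 563.18
Stock = 4.44 × 10^3 nM × 563.18 = 2.501 × 10^6 nM = 2.50 mM

2.50 mM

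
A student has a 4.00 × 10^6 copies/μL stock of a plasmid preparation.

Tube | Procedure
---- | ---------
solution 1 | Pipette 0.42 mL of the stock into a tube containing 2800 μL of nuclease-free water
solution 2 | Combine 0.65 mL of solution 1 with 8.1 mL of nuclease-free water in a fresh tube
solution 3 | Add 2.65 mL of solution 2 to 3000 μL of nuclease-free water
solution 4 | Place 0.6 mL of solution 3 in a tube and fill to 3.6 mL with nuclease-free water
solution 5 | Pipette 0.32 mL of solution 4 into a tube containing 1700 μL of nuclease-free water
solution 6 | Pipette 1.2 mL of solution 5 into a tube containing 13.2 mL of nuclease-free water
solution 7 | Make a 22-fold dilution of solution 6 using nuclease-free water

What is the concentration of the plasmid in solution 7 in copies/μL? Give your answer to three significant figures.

Step 1: 0.42 mL + 2800 μL = 3.22 mL total → factor 3.22/0.42 = 7.6667
Step 2: 0.65 mL + 8.1 mL = 8.75 mL total → factor 8.75/0.65 = 13.462
Step 3: 2.65 mL + 3000 μL = 5.65 mL total → factor 5.65/2.65 = 2.1321
Step 4: 0.6 mL brought to 3.6 mL → factor 3.6/0.6 = 6
Step 5: 0.32 mL + 1700 μL = 2.02 mL total → factor 2.02/0.32 = 6.3125
Step 6: 1.2 mL + 13.2 mL = 14.4 mL total → factor 14.4/1.2 = 12
Step 7: 22-fold → factor 22
Overall dilution factor = 7.6667 × 13.462 × 2.1321 × 6 × 6.3125 × 12 × 22 = 2.2002 × 10^6
Final = 4.00 × 10^6 copies/μL / 2.2002 × 10^6 = 1.82 copies/μL

1.82 copies/μL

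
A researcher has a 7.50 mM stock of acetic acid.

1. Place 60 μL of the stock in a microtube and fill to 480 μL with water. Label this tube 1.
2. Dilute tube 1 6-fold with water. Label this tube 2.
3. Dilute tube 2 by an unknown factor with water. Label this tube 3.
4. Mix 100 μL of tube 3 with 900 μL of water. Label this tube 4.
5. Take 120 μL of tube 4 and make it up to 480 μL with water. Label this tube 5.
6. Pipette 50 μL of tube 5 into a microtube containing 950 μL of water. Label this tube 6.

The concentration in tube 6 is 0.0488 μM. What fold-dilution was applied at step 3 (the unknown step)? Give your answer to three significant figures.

Step 1: 60 μL brought to 480 μL → factor 480/60 = 8
Step 2: 6-fold → factor 6
Step 3: unknown factor x
Step 4: 100 μL + 900 μL = 1000 μL total → factor 1000/100 = 10
Step 5: 120 μL brought to 480 μL → factor 480/120 = 4
Step 6: 50 μL + 950 μL = 1000 μL total → factor 1000/50 = 20
Product of known-step factors = 38400
Overall factor = 7.50 mM / (0.0488 μM) = 1.5369 × 10^5
x = 1.5369 × 10^5 / 38400 = 4.00

4.00-fold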